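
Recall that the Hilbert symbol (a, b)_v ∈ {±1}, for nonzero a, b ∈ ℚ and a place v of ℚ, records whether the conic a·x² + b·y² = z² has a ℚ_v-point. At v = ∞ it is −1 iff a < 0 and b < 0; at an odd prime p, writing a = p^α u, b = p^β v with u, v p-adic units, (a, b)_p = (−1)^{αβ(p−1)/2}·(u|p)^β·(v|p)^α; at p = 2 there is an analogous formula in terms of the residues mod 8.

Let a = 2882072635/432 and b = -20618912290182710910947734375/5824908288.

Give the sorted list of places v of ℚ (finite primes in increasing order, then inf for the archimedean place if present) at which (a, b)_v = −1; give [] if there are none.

[5, 13, 29, 43]

Mod squares: a ≡ 8997105, b ≡ -243165. Check v ∈ {∞, 2, 3, 5, 7, 13, 17, 29, 31, 37, 43}.
v=3: a=3^-3·(≡1), b=3^-9·(≡2) mod 3; (1|3)=+1, (2|3)=-1; (−1)^{-3·-9·1}·(+1)^-9·(-1)^-3 = +1.
v=43: a=43^1·(≡14), b=43^3·(≡6) mod 43; (14|43)=+1, (6|43)=+1; (−1)^{1·3·21}·(+1)^3·(+1)^1 = -1.
v=7: a=7^0·(≡3), b=7^2·(≡1) mod 7; (3|7)=-1, (1|7)=+1; (−1)^{0·2·3}·(-1)^2·(+1)^0 = +1.
v=29: a=29^1·(≡18), b=29^3·(≡4) mod 29; (18|29)=-1, (4|29)=+1; (−1)^{1·3·14}·(-1)^3·(+1)^1 = -1.
v=31: a=31^2·(≡30), b=31^4·(≡6) mod 31; (30|31)=-1, (6|31)=-1; (−1)^{2·4·15}·(-1)^4·(-1)^2 = +1.
v=37: a=37^1·(≡36), b=37^2·(≡36) mod 37; (36|37)=+1, (36|37)=+1; (−1)^{1·2·18}·(+1)^2·(+1)^1 = +1.
v=2: v_2(a)=-4, v_2(b)=-10; units ≡ 1, 3 (mod 8); ε·ε+αω+βω = 0·1+-4·1+-10·0 ≡ 0  ⇒  (a,b)_2 = +1.
v=∞: 8997105 > 0 and -243165 < 0  ⇒  (a,b)_∞ = +1.
v=5: a=5^1·(≡1), b=5^7·(≡3) mod 5; (1|5)=+1, (3|5)=-1; (−1)^{1·7·2}·(+1)^7·(-1)^1 = -1.
v=17: a=17^0·(≡1), b=17^-2·(≡7) mod 17; (1|17)=+1, (7|17)=-1; (−1)^{0·-2·8}·(+1)^-2·(-1)^0 = +1.
v=13: a=13^1·(≡1), b=13^3·(≡2) mod 13; (1|13)=+1, (2|13)=-1; (−1)^{1·3·6}·(+1)^3·(-1)^1 = -1.
(8997105, -243165 / ℚ) ramifies at {5, 13, 29, 43}: a division algebra.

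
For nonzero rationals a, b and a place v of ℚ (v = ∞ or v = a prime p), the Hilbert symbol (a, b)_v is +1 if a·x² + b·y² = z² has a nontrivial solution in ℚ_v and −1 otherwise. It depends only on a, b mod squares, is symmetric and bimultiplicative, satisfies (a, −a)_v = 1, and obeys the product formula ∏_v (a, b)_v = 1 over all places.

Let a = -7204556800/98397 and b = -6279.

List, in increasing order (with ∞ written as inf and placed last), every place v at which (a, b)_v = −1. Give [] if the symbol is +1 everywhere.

[3, 7, 13, 19, 23, inf]

Mod squares: a ≡ -1729, b ≡ -6279. Check v ∈ {∞, 2, 3, 5, 7, 13, 19, 23, 29}.
v=29: a=29^-2·(≡26), b=29^0·(≡14) mod 29; (26|29)=-1, (14|29)=-1; (−1)^{-2·0·14}·(-1)^0·(-1)^-2 = +1.
v=∞: -1729 < 0 and -6279 < 0  ⇒  (a,b)_∞ = -1.
v=23: a=23^2·(≡22), b=23^1·(≡3) mod 23; (22|23)=-1, (3|23)=+1; (−1)^{2·1·11}·(-1)^1·(+1)^2 = -1.
v=19: a=19^1·(≡5), b=19^0·(≡10) mod 19; (5|19)=+1, (10|19)=-1; (−1)^{1·0·9}·(+1)^0·(-1)^1 = -1.
v=7: a=7^1·(≡5), b=7^1·(≡6) mod 7; (5|7)=-1, (6|7)=-1; (−1)^{1·1·3}·(-1)^1·(-1)^1 = -1.
v=2: v_2(a)=12, v_2(b)=0; units ≡ 7, 1 (mod 8); ε·ε+αω+βω = 1·0+12·0+0·0 ≡ 0  ⇒  (a,b)_2 = +1.
v=3: a=3^-2·(≡2), b=3^1·(≡1) mod 3; (2|3)=-1, (1|3)=+1; (−1)^{-2·1·1}·(-1)^1·(+1)^-2 = -1.
v=5: a=5^2·(≡4), b=5^0·(≡1) mod 5; (4|5)=+1, (1|5)=+1; (−1)^{2·0·2}·(+1)^0·(+1)^2 = +1.
v=13: a=13^-1·(≡9), b=13^1·(≡11) mod 13; (9|13)=+1, (11|13)=-1; (−1)^{-1·1·6}·(+1)^1·(-1)^-1 = -1.
(-1729, -6279 / ℚ) ramifies at {3, 7, 13, 19, 23, ∞}: a division algebra.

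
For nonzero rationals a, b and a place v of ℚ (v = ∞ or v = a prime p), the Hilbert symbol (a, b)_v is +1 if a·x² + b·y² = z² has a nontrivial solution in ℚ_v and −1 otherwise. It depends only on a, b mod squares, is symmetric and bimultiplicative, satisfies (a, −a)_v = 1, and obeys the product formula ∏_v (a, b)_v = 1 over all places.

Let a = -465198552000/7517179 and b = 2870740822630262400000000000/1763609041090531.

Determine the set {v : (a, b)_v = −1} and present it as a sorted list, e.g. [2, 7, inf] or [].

(a, b) ≡ (-28405, 1235) mod (ℚ^×)²; places V = {2, 3, 5, 7, 13, 17, 19, 23, 37, 53, ∞}.
(a,b)_23: α=1, u≡14; β=2, v≡13 (mod 23); (14|23)=-1, (13|23)=+1; sign (−1)^0·-1^2·+1^1 = +1.
(a,b)_13: α=1, u≡4; β=3, v≡10 (mod 13); (4|13)=+1, (10|13)=+1; sign (−1)^0·+1^3·+1^1 = +1.
(a,b)_19: α=-1, u≡1; β=-1, v≡10 (mod 19); (1|19)=+1, (10|19)=-1; sign (−1)^1·+1^-1·-1^-1 = +1.
(a,b)_5: α=3, u≡1; β=11, v≡2 (mod 5); (1|5)=+1, (2|5)=-1; sign (−1)^0·+1^11·-1^3 = -1.
(a,b)_3: α=4, u≡2; β=8, v≡2 (mod 3); (2|3)=-1, (2|3)=-1; sign (−1)^0·-1^8·-1^4 = +1.
(a,b)_∞: sgn(-28405)=−, sgn(1235)=+, so +1.
(a,b)_53: α=0, u≡18; β=-2, v≡6 (mod 53); (18|53)=-1, (6|53)=+1; sign (−1)^0·-1^-2·+1^0 = +1.
(a,b)_17: α=-2, u≡2; β=-6, v≡6 (mod 17); (2|17)=+1, (6|17)=-1; sign (−1)^0·+1^-6·-1^-2 = +1.
(a,b)_37: α=-2, u≡30; β=-2, v≡19 (mod 37); (30|37)=+1, (19|37)=-1; sign (−1)^0·+1^-2·-1^-2 = +1.
(a,b)_7: α=4, u≡4; β=6, v≡3 (mod 7); (4|7)=+1, (3|7)=-1; sign (−1)^0·+1^6·-1^4 = +1.
(a,b)_2: α=6, β=16; u≡3, v≡3 (mod 8); ε(u)ε(v)=1·1, αω(v)=6·1, βω(u)=16·1; sum ≡ 1  ⇒  -1.
|Ram(-28405, 1235)| = 2, even; anisotropic at {2, 5}.

[2, 5]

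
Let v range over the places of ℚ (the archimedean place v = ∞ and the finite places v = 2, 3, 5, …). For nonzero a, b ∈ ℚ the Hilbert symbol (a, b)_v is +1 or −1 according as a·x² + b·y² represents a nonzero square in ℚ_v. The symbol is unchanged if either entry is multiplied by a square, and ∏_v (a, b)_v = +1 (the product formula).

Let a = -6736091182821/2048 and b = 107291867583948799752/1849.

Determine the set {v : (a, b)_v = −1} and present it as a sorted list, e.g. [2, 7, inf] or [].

[2, 7]

Mod squares: a ≡ -858, b ≡ 9282. Check v ∈ {∞, 2, 3, 7, 11, 13, 17, 43}.
v=17: a=17^2·(≡1), b=17^3·(≡13) mod 17; (1|17)=+1, (13|17)=+1; (−1)^{2·3·8}·(+1)^3·(+1)^2 = +1.
v=11: a=11^1·(≡2), b=11^2·(≡5) mod 11; (2|11)=-1, (5|11)=+1; (−1)^{1·2·5}·(-1)^2·(+1)^1 = +1.
v=13: a=13^3·(≡3), b=13^5·(≡1) mod 13; (3|13)=+1, (1|13)=+1; (−1)^{3·5·6}·(+1)^5·(+1)^3 = +1.
v=∞: -858 < 0 and 9282 > 0  ⇒  (a,b)_∞ = +1.
v=2: v_2(a)=-11, v_2(b)=3; units ≡ 3, 1 (mod 8); ε·ε+αω+βω = 1·0+-11·0+3·1 ≡ 1  ⇒  (a,b)_2 = -1.
v=3: a=3^9·(≡2), b=3^11·(≡1) mod 3; (2|3)=-1, (1|3)=+1; (−1)^{9·11·1}·(-1)^11·(+1)^9 = +1.
v=7: a=7^2·(≡5), b=7^3·(≡3) mod 7; (5|7)=-1, (3|7)=-1; (−1)^{2·3·3}·(-1)^3·(-1)^2 = -1.
v=43: a=43^0·(≡28), b=43^-2·(≡2) mod 43; (28|43)=-1, (2|43)=-1; (−1)^{0·-2·21}·(-1)^-2·(-1)^0 = +1.
Ram(-858, 9282) = {2, 7}; no ℚ_2-point on the conic.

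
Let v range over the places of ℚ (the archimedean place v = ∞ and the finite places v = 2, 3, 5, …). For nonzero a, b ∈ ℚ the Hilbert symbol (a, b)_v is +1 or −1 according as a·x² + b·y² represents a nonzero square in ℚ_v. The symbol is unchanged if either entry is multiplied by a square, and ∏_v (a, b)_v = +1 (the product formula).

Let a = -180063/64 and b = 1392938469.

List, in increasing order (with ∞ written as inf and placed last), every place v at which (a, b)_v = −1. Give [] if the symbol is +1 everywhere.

Mod squares: a ≡ -247, b ≡ 154770941. Check v ∈ {∞, 2, 3, 13, 17, 19, 29, 31, 41}.
v=31: a=31^0·(≡8), b=31^1·(≡22) mod 31; (8|31)=+1, (22|31)=-1; (−1)^{0·1·15}·(+1)^1·(-1)^0 = +1.
v=17: a=17^0·(≡4), b=17^1·(≡5) mod 17; (4|17)=+1, (5|17)=-1; (−1)^{0·1·8}·(+1)^1·(-1)^0 = +1.
v=29: a=29^0·(≡19), b=29^1·(≡9) mod 29; (19|29)=-1, (9|29)=+1; (−1)^{0·1·14}·(-1)^1·(+1)^0 = -1.
v=41: a=41^0·(≡20), b=41^1·(≡33) mod 41; (20|41)=+1, (33|41)=+1; (−1)^{0·1·20}·(+1)^1·(+1)^0 = +1.
v=∞: -247 < 0 and 154770941 > 0  ⇒  (a,b)_∞ = +1.
v=19: a=19^1·(≡6), b=19^1·(≡6) mod 19; (6|19)=+1, (6|19)=+1; (−1)^{1·1·9}·(+1)^1·(+1)^1 = -1.
v=13: a=13^1·(≡6), b=13^1·(≡6) mod 13; (6|13)=-1, (6|13)=-1; (−1)^{1·1·6}·(-1)^1·(-1)^1 = +1.
v=3: a=3^6·(≡2), b=3^2·(≡2) mod 3; (2|3)=-1, (2|3)=-1; (−1)^{6·2·1}·(-1)^2·(-1)^6 = +1.
v=2: v_2(a)=-6, v_2(b)=0; units ≡ 1, 5 (mod 8); ε·ε+αω+βω = 0·0+-6·1+0·0 ≡ 0  ⇒  (a,b)_2 = +1.
(-247, 154770941 / ℚ) ramifies at {19, 29}: a division algebra.

[19, 29]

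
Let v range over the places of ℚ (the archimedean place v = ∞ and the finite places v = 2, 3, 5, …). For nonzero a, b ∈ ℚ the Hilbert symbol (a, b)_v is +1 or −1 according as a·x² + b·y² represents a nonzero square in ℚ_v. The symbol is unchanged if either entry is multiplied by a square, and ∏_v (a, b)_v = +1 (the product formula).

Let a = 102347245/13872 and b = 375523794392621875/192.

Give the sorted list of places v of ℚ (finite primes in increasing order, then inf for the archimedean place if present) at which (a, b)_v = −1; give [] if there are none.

Mod squares: a ≡ 15015, b ≡ 62985. Check v ∈ {∞, 2, 3, 5, 7, 11, 13, 17, 19}.
v=5: a=5^1·(≡2), b=5^5·(≡2) mod 5; (2|5)=-1, (2|5)=-1; (−1)^{1·5·2}·(-1)^5·(-1)^1 = +1.
v=11: a=11^3·(≡5), b=11^2·(≡6) mod 11; (5|11)=+1, (6|11)=-1; (−1)^{3·2·5}·(+1)^2·(-1)^3 = -1.
v=17: a=17^-2·(≡16), b=17^1·(≡9) mod 17; (16|17)=+1, (9|17)=+1; (−1)^{-2·1·8}·(+1)^1·(+1)^-2 = +1.
v=7: a=7^1·(≡6), b=7^2·(≡5) mod 7; (6|7)=-1, (5|7)=-1; (−1)^{1·2·3}·(-1)^2·(-1)^1 = -1.
v=2: v_2(a)=-4, v_2(b)=-6; units ≡ 7, 1 (mod 8); ε·ε+αω+βω = 1·0+-4·0+-6·0 ≡ 0  ⇒  (a,b)_2 = +1.
v=3: a=3^-1·(≡1), b=3^-1·(≡1) mod 3; (1|3)=+1, (1|3)=+1; (−1)^{-1·-1·1}·(+1)^-1·(+1)^-1 = -1.
v=19: a=19^0·(≡1), b=19^1·(≡5) mod 19; (1|19)=+1, (5|19)=+1; (−1)^{0·1·9}·(+1)^1·(+1)^0 = +1.
v=13: a=13^3·(≡6), b=13^7·(≡12) mod 13; (6|13)=-1, (12|13)=+1; (−1)^{3·7·6}·(-1)^7·(+1)^3 = -1.
v=∞: 15015 > 0 and 62985 > 0  ⇒  (a,b)_∞ = +1.
Ram(15015, 62985) = {3, 7, 11, 13}; no ℚ_3-point on the conic.

[3, 7, 11, 13]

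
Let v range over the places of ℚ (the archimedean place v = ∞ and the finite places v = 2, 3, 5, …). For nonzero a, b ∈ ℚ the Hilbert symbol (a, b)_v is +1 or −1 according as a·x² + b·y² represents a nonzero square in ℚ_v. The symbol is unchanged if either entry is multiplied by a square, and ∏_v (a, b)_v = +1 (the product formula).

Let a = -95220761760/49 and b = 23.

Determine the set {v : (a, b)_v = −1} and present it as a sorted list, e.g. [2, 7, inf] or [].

(a, b) ≡ (-138890, 23) mod (ℚ^×)²; places V = {2, 3, 5, 7, 17, 19, 23, 43, ∞}.
(a,b)_3: α=4, u≡1; β=0, v≡2 (mod 3); (1|3)=+1, (2|3)=-1; sign (−1)^0·+1^0·-1^4 = +1.
(a,b)_7: α=-2, u≡2; β=0, v≡2 (mod 7); (2|7)=+1, (2|7)=+1; sign (−1)^0·+1^0·+1^-2 = +1.
(a,b)_19: α=1, u≡17; β=0, v≡4 (mod 19); (17|19)=+1, (4|19)=+1; sign (−1)^0·+1^0·+1^1 = +1.
(a,b)_17: α=1, u≡6; β=0, v≡6 (mod 17); (6|17)=-1, (6|17)=-1; sign (−1)^0·-1^0·-1^1 = -1.
(a,b)_43: α=1, u≡21; β=0, v≡23 (mod 43); (21|43)=+1, (23|43)=+1; sign (−1)^0·+1^0·+1^1 = +1.
(a,b)_5: α=1, u≡2; β=0, v≡3 (mod 5); (2|5)=-1, (3|5)=-1; sign (−1)^0·-1^0·-1^1 = -1.
(a,b)_∞: sgn(-138890)=−, sgn(23)=+, so +1.
(a,b)_23: α=2, u≡11; β=1, v≡1 (mod 23); (11|23)=-1, (1|23)=+1; sign (−1)^0·-1^1·+1^2 = -1.
(a,b)_2: α=5, β=0; u≡3, v≡7 (mod 8); ε(u)ε(v)=1·1, αω(v)=5·0, βω(u)=0·1; sum ≡ 1  ⇒  -1.
|Ram(-138890, 23)| = 4, even; anisotropic at {2, 5, 17, 23}.

[2, 5, 17, 23]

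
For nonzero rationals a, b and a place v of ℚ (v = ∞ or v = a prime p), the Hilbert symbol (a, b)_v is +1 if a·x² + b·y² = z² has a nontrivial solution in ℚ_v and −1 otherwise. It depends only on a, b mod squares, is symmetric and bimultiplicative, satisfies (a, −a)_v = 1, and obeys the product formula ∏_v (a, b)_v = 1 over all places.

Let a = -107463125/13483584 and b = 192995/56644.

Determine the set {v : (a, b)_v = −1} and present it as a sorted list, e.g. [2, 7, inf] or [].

[2, 29]

(a, b) ≡ (-29, 1595) mod (ℚ^×)²; places V = {2, 3, 5, 7, 11, 17, 29, ∞}.
(a,b)_∞: sgn(-29)=−, sgn(1595)=+, so +1.
(a,b)_2: α=-6, β=-2; u≡3, v≡3 (mod 8); ε(u)ε(v)=1·1, αω(v)=-6·1, βω(u)=-2·1; sum ≡ 1  ⇒  -1.
(a,b)_5: α=4, u≡1; β=1, v≡1 (mod 5); (1|5)=+1, (1|5)=+1; sign (−1)^0·+1^1·+1^4 = +1.
(a,b)_11: α=2, u≡1; β=3, v≡7 (mod 11); (1|11)=+1, (7|11)=-1; sign (−1)^0·+1^3·-1^2 = +1.
(a,b)_3: α=-6, u≡1; β=0, v≡2 (mod 3); (1|3)=+1, (2|3)=-1; sign (−1)^0·+1^0·-1^-6 = +1.
(a,b)_29: α=1, u≡28; β=1, v≡2 (mod 29); (28|29)=+1, (2|29)=-1; sign (−1)^0·+1^1·-1^1 = -1.
(a,b)_7: α=2, u≡5; β=-2, v≡5 (mod 7); (5|7)=-1, (5|7)=-1; sign (−1)^0·-1^-2·-1^2 = +1.
(a,b)_17: α=-2, u≡10; β=-2, v≡5 (mod 17); (10|17)=-1, (5|17)=-1; sign (−1)^0·-1^-2·-1^-2 = +1.
|Ram(-29, 1595)| = 2, even; anisotropic at {2, 29}.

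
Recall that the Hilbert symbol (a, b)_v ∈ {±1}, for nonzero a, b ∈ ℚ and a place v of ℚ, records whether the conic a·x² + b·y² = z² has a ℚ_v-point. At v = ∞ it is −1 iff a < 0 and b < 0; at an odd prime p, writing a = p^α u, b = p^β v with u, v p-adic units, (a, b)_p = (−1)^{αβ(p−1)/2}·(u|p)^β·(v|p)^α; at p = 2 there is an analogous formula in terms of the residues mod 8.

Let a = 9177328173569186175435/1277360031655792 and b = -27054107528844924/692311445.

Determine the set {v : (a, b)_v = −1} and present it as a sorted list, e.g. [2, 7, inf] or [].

Mod squares: a ≡ 168245, b ≡ -3795. Check v ∈ {∞, 2, 3, 5, 7, 11, 19, 23, 41}.
v=5: a=5^1·(≡1), b=5^-1·(≡4) mod 5; (1|5)=+1, (4|5)=+1; (−1)^{1·-1·2}·(+1)^-1·(+1)^1 = +1.
v=7: a=7^-5·(≡1), b=7^-2·(≡5) mod 7; (1|7)=+1, (5|7)=-1; (−1)^{-5·-2·3}·(+1)^-2·(-1)^-5 = -1.
v=2: v_2(a)=-4, v_2(b)=2; units ≡ 5, 5 (mod 8); ε·ε+αω+βω = 0·0+-4·1+2·1 ≡ 0  ⇒  (a,b)_2 = +1.
v=11: a=11^3·(≡9), b=11^3·(≡6) mod 11; (9|11)=+1, (6|11)=-1; (−1)^{3·3·5}·(+1)^3·(-1)^3 = +1.
v=41: a=41^-6·(≡6), b=41^-4·(≡25) mod 41; (6|41)=-1, (25|41)=+1; (−1)^{-6·-4·20}·(-1)^-4·(+1)^-6 = +1.
v=3: a=3^10·(≡2), b=3^7·(≡1) mod 3; (2|3)=-1, (1|3)=+1; (−1)^{10·7·1}·(-1)^7·(+1)^10 = -1.
v=19: a=19^3·(≡11), b=19^2·(≡6) mod 19; (11|19)=+1, (6|19)=+1; (−1)^{3·2·9}·(+1)^2·(+1)^3 = +1.
v=∞: 168245 > 0 and -3795 < 0  ⇒  (a,b)_∞ = +1.
v=23: a=23^7·(≡13), b=23^5·(≡11) mod 23; (13|23)=+1, (11|23)=-1; (−1)^{7·5·11}·(+1)^5·(-1)^7 = +1.
|Ram(168245, -3795)| = 2, even; anisotropic at {3, 7}.

[3, 7]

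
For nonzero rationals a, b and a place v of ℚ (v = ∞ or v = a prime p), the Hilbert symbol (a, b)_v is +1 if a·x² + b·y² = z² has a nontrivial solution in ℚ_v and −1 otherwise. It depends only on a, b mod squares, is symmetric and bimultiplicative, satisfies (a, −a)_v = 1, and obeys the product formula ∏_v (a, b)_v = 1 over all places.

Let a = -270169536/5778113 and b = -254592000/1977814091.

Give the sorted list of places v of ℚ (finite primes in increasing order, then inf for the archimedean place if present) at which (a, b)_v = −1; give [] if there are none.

(a, b) ≡ (-663, -12155) mod (ℚ^×)²; places V = {2, 3, 5, 7, 11, 13, 17, 23, 47, 53, ∞}.
(a,b)_7: α=2, u≡1; β=0, v≡2 (mod 7); (1|7)=+1, (2|7)=+1; sign (−1)^0·+1^0·+1^2 = +1.
(a,b)_13: α=1, u≡3; β=1, v≡1 (mod 13); (3|13)=+1, (1|13)=+1; sign (−1)^0·+1^1·+1^1 = +1.
(a,b)_47: α=2, u≡24; β=0, v≡24 (mod 47); (24|47)=+1, (24|47)=+1; sign (−1)^0·+1^0·+1^2 = +1.
(a,b)_3: α=1, u≡1; β=2, v≡1 (mod 3); (1|3)=+1, (1|3)=+1; sign (−1)^0·+1^2·+1^1 = +1.
(a,b)_5: α=0, u≡3; β=3, v≡4 (mod 5); (3|5)=-1, (4|5)=+1; sign (−1)^0·-1^3·+1^0 = -1.
(a,b)_2: α=6, β=10; u≡1, v≡5 (mod 8); ε(u)ε(v)=0·0, αω(v)=6·1, βω(u)=10·0; sum ≡ 0  ⇒  +1.
(a,b)_∞: sgn(-663)=−, sgn(-12155)=−, so -1.
(a,b)_53: α=-2, u≡34; β=-2, v≡41 (mod 53); (34|53)=-1, (41|53)=-1; sign (−1)^0·-1^-2·-1^-2 = +1.
(a,b)_11: α=-2, u≡6; β=-3, v≡2 (mod 11); (6|11)=-1, (2|11)=-1; sign (−1)^0·-1^-3·-1^-2 = -1.
(a,b)_17: α=-1, u≡5; β=1, v≡8 (mod 17); (5|17)=-1, (8|17)=+1; sign (−1)^0·-1^1·+1^-1 = -1.
(a,b)_23: α=0, u≡8; β=-2, v≡1 (mod 23); (8|23)=+1, (1|23)=+1; sign (−1)^0·+1^-2·+1^0 = +1.
(-663, -12155 / ℚ) ramifies at {5, 11, 17, ∞}: a division algebra.

[5, 11, 17, inf]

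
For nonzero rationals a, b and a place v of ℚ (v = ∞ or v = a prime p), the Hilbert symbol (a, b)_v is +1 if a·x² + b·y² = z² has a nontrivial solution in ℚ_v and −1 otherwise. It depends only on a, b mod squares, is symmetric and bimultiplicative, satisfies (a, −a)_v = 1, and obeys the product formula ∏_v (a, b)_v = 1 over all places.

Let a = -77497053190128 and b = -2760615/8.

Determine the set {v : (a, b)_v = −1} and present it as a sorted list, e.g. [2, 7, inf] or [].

[5, inf]

Mod squares: a ≡ -143, b ≡ -30. Check v ∈ {∞, 2, 3, 5, 11, 13}.
v=11: a=11^5·(≡9), b=11^2·(≡4) mod 11; (9|11)=+1, (4|11)=+1; (−1)^{5·2·5}·(+1)^2·(+1)^5 = +1.
v=2: v_2(a)=4, v_2(b)=-3; units ≡ 1, 1 (mod 8); ε·ε+αω+βω = 0·0+4·0+-3·0 ≡ 0  ⇒  (a,b)_2 = +1.
v=5: a=5^0·(≡2), b=5^1·(≡4) mod 5; (2|5)=-1, (4|5)=+1; (−1)^{0·1·2}·(-1)^1·(+1)^0 = -1.
v=13: a=13^5·(≡2), b=13^2·(≡4) mod 13; (2|13)=-1, (4|13)=+1; (−1)^{5·2·6}·(-1)^2·(+1)^5 = +1.
v=∞: -143 < 0 and -30 < 0  ⇒  (a,b)_∞ = -1.
v=3: a=3^4·(≡1), b=3^3·(≡2) mod 3; (1|3)=+1, (2|3)=-1; (−1)^{4·3·1}·(+1)^3·(-1)^4 = +1.
Ram(-143, -30) = {5, ∞}; no ℚ_5-point on the conic.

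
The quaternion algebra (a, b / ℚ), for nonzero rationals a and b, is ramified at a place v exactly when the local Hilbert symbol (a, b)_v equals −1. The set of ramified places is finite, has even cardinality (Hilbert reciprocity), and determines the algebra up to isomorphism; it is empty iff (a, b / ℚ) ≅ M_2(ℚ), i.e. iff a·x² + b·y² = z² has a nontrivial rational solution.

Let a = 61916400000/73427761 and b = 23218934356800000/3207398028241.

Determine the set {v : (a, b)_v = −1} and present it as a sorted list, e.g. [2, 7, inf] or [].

[2, 5]

Mod squares: a ≡ 390, b ≡ 130. Check v ∈ {∞, 2, 3, 5, 7, 11, 13, 19, 37, 41, 43}.
v=2: v_2(a)=7, v_2(b)=9; units ≡ 3, 1 (mod 8); ε·ε+αω+βω = 1·0+7·0+9·1 ≡ 1  ⇒  (a,b)_2 = -1.
v=5: a=5^5·(≡3), b=5^5·(≡1) mod 5; (3|5)=-1, (1|5)=+1; (−1)^{5·5·2}·(-1)^5·(+1)^5 = -1.
v=19: a=19^-2·(≡15), b=19^-4·(≡1) mod 19; (15|19)=-1, (1|19)=+1; (−1)^{-2·-4·9}·(-1)^-4·(+1)^-2 = +1.
v=37: a=37^0·(≡15), b=37^2·(≡32) mod 37; (15|37)=-1, (32|37)=-1; (−1)^{0·2·18}·(-1)^2·(-1)^0 = +1.
v=43: a=43^0·(≡26), b=43^2·(≡15) mod 43; (26|43)=-1, (15|43)=+1; (−1)^{0·2·21}·(-1)^2·(+1)^0 = +1.
v=∞: 390 > 0 and 130 > 0  ⇒  (a,b)_∞ = +1.
v=7: a=7^2·(≡5), b=7^2·(≡4) mod 7; (5|7)=-1, (4|7)=+1; (−1)^{2·2·3}·(-1)^2·(+1)^2 = +1.
v=41: a=41^-2·(≡4), b=41^-2·(≡13) mod 41; (4|41)=+1, (13|41)=-1; (−1)^{-2·-2·20}·(+1)^-2·(-1)^-2 = +1.
v=3: a=3^5·(≡1), b=3^2·(≡1) mod 3; (1|3)=+1, (1|3)=+1; (−1)^{5·2·1}·(+1)^2·(+1)^5 = +1.
v=13: a=13^1·(≡9), b=13^1·(≡3) mod 13; (9|13)=+1, (3|13)=+1; (−1)^{1·1·6}·(+1)^1·(+1)^1 = +1.
v=11: a=11^-2·(≡1), b=11^-4·(≡9) mod 11; (1|11)=+1, (9|11)=+1; (−1)^{-2·-4·5}·(+1)^-4·(+1)^-2 = +1.
(390, 130 / ℚ) ramifies at {2, 5}: a division algebra.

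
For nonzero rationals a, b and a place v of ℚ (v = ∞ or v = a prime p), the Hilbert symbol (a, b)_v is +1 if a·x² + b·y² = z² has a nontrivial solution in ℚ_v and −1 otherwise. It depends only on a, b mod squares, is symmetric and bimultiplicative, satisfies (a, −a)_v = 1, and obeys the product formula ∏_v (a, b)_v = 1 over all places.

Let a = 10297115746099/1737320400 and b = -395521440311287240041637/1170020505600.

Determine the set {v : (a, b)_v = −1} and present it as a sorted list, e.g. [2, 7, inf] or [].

(a, b) ≡ (3637151, -1118) mod (ℚ^×)²; places V = {2, 3, 5, 7, 13, 17, 19, 23, 29, 31, 41, 43, ∞}.
(a,b)_3: α=-4, u≡2; β=-12, v≡1 (mod 3); (2|3)=-1, (1|3)=+1; sign (−1)^0·-1^-12·+1^-4 = +1.
(a,b)_19: α=1, u≡11; β=2, v≡2 (mod 19); (11|19)=+1, (2|19)=-1; sign (−1)^0·+1^2·-1^1 = -1.
(a,b)_2: α=-4, β=-11; u≡7, v≡1 (mod 8); ε(u)ε(v)=1·0, αω(v)=-4·0, βω(u)=-11·0; sum ≡ 0  ⇒  +1.
(a,b)_23: α=1, u≡9; β=2, v≡2 (mod 23); (9|23)=+1, (2|23)=+1; sign (−1)^0·+1^2·+1^1 = +1.
(a,b)_∞: sgn(3637151)=+, sgn(-1118)=−, so +1.
(a,b)_7: α=1, u≡2; β=4, v≡4 (mod 7); (2|7)=+1, (4|7)=+1; sign (−1)^0·+1^4·+1^1 = +1.
(a,b)_41: α=3, u≡14; β=2, v≡7 (mod 41); (14|41)=-1, (7|41)=-1; sign (−1)^0·-1^2·-1^3 = -1.
(a,b)_43: α=-2, u≡5; β=-1, v≡17 (mod 43); (5|43)=-1, (17|43)=+1; sign (−1)^0·-1^-1·+1^-2 = -1.
(a,b)_29: α=-1, u≡13; β=2, v≡23 (mod 29); (13|29)=+1, (23|29)=+1; sign (−1)^0·+1^2·+1^-1 = +1.
(a,b)_31: α=0, u≡25; β=2, v≡17 (mod 31); (25|31)=+1, (17|31)=-1; sign (−1)^0·+1^2·-1^0 = +1.
(a,b)_5: α=-2, u≡4; β=-2, v≡2 (mod 5); (4|5)=+1, (2|5)=-1; sign (−1)^0·+1^-2·-1^-2 = +1.
(a,b)_13: α=2, u≡7; β=3, v≡5 (mod 13); (7|13)=-1, (5|13)=-1; sign (−1)^0·-1^3·-1^2 = -1.
(a,b)_17: α=2, u≡8; β=2, v≡8 (mod 17); (8|17)=+1, (8|17)=+1; sign (−1)^0·+1^2·+1^2 = +1.
|Ram(3637151, -1118)| = 4, even; anisotropic at {13, 19, 41, 43}.

[13, 19, 41, 43]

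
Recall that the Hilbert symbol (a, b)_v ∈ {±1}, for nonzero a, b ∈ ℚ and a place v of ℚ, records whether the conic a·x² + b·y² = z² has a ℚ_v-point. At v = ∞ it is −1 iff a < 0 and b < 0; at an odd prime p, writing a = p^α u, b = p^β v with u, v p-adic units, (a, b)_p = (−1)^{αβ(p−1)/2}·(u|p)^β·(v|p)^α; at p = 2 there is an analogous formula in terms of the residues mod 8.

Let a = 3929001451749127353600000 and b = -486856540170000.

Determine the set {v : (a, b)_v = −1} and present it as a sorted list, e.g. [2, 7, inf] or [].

[5, 7, 11, 13, 17, 19]

Mod squares: a ≡ 4290, b ≡ -29393. Check v ∈ {∞, 2, 3, 5, 7, 11, 13, 17, 19}.
v=7: a=7^2·(≡3), b=7^1·(≡4) mod 7; (3|7)=-1, (4|7)=+1; (−1)^{2·1·3}·(-1)^1·(+1)^2 = -1.
v=5: a=5^5·(≡2), b=5^4·(≡3) mod 5; (2|5)=-1, (3|5)=-1; (−1)^{5·4·2}·(-1)^4·(-1)^5 = -1.
v=2: v_2(a)=11, v_2(b)=4; units ≡ 1, 7 (mod 8); ε·ε+αω+βω = 0·1+11·0+4·0 ≡ 0  ⇒  (a,b)_2 = +1.
v=3: a=3^5·(≡2), b=3^4·(≡1) mod 3; (2|3)=-1, (1|3)=+1; (−1)^{5·4·1}·(-1)^4·(+1)^5 = +1.
v=11: a=11^3·(≡5), b=11^2·(≡6) mod 11; (5|11)=+1, (6|11)=-1; (−1)^{3·2·5}·(+1)^2·(-1)^3 = -1.
v=∞: 4290 > 0 and -29393 < 0  ⇒  (a,b)_∞ = +1.
v=17: a=17^2·(≡10), b=17^1·(≡7) mod 17; (10|17)=-1, (7|17)=-1; (−1)^{2·1·8}·(-1)^1·(-1)^2 = -1.
v=13: a=13^5·(≡2), b=13^3·(≡10) mod 13; (2|13)=-1, (10|13)=+1; (−1)^{5·3·6}·(-1)^3·(+1)^5 = -1.
v=19: a=19^2·(≡12), b=19^1·(≡16) mod 19; (12|19)=-1, (16|19)=+1; (−1)^{2·1·9}·(-1)^1·(+1)^2 = -1.
Ram(4290, -29393) = {5, 7, 11, 13, 17, 19}; no ℚ_5-point on the conic.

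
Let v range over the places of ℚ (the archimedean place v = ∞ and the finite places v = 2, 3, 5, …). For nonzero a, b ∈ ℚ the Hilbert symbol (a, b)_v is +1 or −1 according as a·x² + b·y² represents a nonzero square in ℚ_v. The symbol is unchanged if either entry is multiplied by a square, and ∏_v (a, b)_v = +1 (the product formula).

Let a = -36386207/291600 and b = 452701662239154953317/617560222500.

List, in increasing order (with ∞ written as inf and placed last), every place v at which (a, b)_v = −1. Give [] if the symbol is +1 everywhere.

[7, 37]

(a, b) ≡ (-407, 133) mod (ℚ^×)²; places V = {2, 3, 5, 7, 11, 13, 19, 23, 31, 37, 41, ∞}.
(a,b)_3: α=-6, u≡1; β=-2, v≡1 (mod 3); (1|3)=+1, (1|3)=+1; sign (−1)^0·+1^-2·+1^-6 = +1.
(a,b)_∞: sgn(-407)=−, sgn(133)=+, so +1.
(a,b)_23: α=2, u≡17; β=4, v≡13 (mod 23); (17|23)=-1, (13|23)=+1; sign (−1)^0·-1^4·+1^2 = +1.
(a,b)_31: α=0, u≡23; β=-2, v≡2 (mod 31); (23|31)=-1, (2|31)=+1; sign (−1)^0·-1^-2·+1^0 = +1.
(a,b)_19: α=0, u≡4; β=3, v≡1 (mod 19); (4|19)=+1, (1|19)=+1; sign (−1)^0·+1^3·+1^0 = +1.
(a,b)_11: α=1, u≡6; β=4, v≡9 (mod 11); (6|11)=-1, (9|11)=+1; sign (−1)^0·-1^4·+1^1 = +1.
(a,b)_2: α=-4, β=-2; u≡1, v≡5 (mod 8); ε(u)ε(v)=0·0, αω(v)=-4·1, βω(u)=-2·0; sum ≡ 0  ⇒  +1.
(a,b)_7: α=0, u≡3; β=1, v≡6 (mod 7); (3|7)=-1, (6|7)=-1; sign (−1)^0·-1^1·-1^0 = -1.
(a,b)_37: α=1, u≡4; β=2, v≡32 (mod 37); (4|37)=+1, (32|37)=-1; sign (−1)^0·+1^2·-1^1 = -1.
(a,b)_41: α=0, u≡13; β=2, v≡18 (mod 41); (13|41)=-1, (18|41)=+1; sign (−1)^0·-1^2·+1^0 = +1.
(a,b)_13: α=2, u≡12; β=-4, v≡10 (mod 13); (12|13)=+1, (10|13)=+1; sign (−1)^0·+1^-4·+1^2 = +1.
(a,b)_5: α=-2, u≡2; β=-4, v≡2 (mod 5); (2|5)=-1, (2|5)=-1; sign (−1)^0·-1^-4·-1^-2 = +1.
(-407, 133 / ℚ) ramifies at {7, 37}: a division algebra.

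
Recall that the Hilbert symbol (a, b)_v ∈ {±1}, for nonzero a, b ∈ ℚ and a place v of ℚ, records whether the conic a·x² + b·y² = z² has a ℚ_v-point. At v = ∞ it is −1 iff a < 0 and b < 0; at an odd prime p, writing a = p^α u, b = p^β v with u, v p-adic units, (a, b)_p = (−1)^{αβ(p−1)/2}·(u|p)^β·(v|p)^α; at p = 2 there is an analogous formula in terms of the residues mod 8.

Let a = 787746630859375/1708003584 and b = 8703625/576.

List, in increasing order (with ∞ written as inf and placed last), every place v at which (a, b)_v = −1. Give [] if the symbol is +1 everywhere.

[11, 23, 29, 31]

(a, b) ≡ (666655, 145) mod (ℚ^×)²; places V = {2, 3, 5, 7, 11, 17, 23, 29, 31, 41, ∞}.
(a,b)_31: α=1, u≡24; β=0, v≡26 (mod 31); (24|31)=-1, (26|31)=-1; sign (−1)^0·-1^0·-1^1 = -1.
(a,b)_7: α=-2, u≡6; β=4, v≡3 (mod 7); (6|7)=-1, (3|7)=-1; sign (−1)^0·-1^4·-1^-2 = +1.
(a,b)_17: α=1, u≡13; β=0, v≡9 (mod 17); (13|17)=+1, (9|17)=+1; sign (−1)^0·+1^0·+1^1 = +1.
(a,b)_3: α=-4, u≡1; β=-2, v≡1 (mod 3); (1|3)=+1, (1|3)=+1; sign (−1)^0·+1^-2·+1^-4 = +1.
(a,b)_23: α=1, u≡7; β=0, v≡11 (mod 23); (7|23)=-1, (11|23)=-1; sign (−1)^0·-1^0·-1^1 = -1.
(a,b)_∞: sgn(666655)=+, sgn(145)=+, so +1.
(a,b)_5: α=11, u≡4; β=3, v≡4 (mod 5); (4|5)=+1, (4|5)=+1; sign (−1)^0·+1^3·+1^11 = +1.
(a,b)_11: α=3, u≡6; β=0, v≡10 (mod 11); (6|11)=-1, (10|11)=-1; sign (−1)^0·-1^0·-1^3 = -1.
(a,b)_29: α=0, u≡14; β=1, v≡28 (mod 29); (14|29)=-1, (28|29)=+1; sign (−1)^0·-1^1·+1^0 = -1.
(a,b)_41: α=-2, u≡36; β=0, v≡11 (mod 41); (36|41)=+1, (11|41)=-1; sign (−1)^0·+1^0·-1^-2 = +1.
(a,b)_2: α=-8, β=-6; u≡7, v≡1 (mod 8); ε(u)ε(v)=1·0, αω(v)=-8·0, βω(u)=-6·0; sum ≡ 0  ⇒  +1.
Ram(666655, 145) = {11, 23, 29, 31}; no ℚ_11-point on the conic.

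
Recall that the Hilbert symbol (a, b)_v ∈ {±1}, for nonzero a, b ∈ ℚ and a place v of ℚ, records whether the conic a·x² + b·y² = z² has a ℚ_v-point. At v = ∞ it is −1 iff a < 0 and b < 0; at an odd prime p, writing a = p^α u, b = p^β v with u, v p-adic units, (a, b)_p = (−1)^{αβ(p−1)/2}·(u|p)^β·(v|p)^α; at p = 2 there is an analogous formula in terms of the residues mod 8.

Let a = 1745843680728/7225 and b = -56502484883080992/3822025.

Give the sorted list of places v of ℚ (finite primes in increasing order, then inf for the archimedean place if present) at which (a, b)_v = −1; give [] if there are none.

Mod squares: a ≡ 130758, b ≡ -122322. Check v ∈ {∞, 2, 3, 5, 7, 17, 19, 23, 29, 31, 37}.
v=5: a=5^-2·(≡2), b=5^-2·(≡3) mod 5; (2|5)=-1, (3|5)=-1; (−1)^{-2·-2·2}·(-1)^-2·(-1)^-2 = +1.
v=2: v_2(a)=3, v_2(b)=5; units ≡ 3, 7 (mod 8); ε·ε+αω+βω = 1·1+3·0+5·1 ≡ 0  ⇒  (a,b)_2 = +1.
v=3: a=3^5·(≡2), b=3^7·(≡2) mod 3; (2|3)=-1, (2|3)=-1; (−1)^{5·7·1}·(-1)^7·(-1)^5 = -1.
v=23: a=23^0·(≡9), b=23^-2·(≡19) mod 23; (9|23)=+1, (19|23)=-1; (−1)^{0·-2·11}·(+1)^-2·(-1)^0 = +1.
v=37: a=37^1·(≡17), b=37^1·(≡17) mod 37; (17|37)=-1, (17|37)=-1; (−1)^{1·1·18}·(-1)^1·(-1)^1 = +1.
v=17: a=17^-2·(≡12), b=17^-2·(≡7) mod 17; (12|17)=-1, (7|17)=-1; (−1)^{-2·-2·8}·(-1)^-2·(-1)^-2 = +1.
v=19: a=19^1·(≡6), b=19^1·(≡14) mod 19; (6|19)=+1, (14|19)=-1; (−1)^{1·1·9}·(+1)^1·(-1)^1 = +1.
v=7: a=7^2·(≡3), b=7^2·(≡3) mod 7; (3|7)=-1, (3|7)=-1; (−1)^{2·2·3}·(-1)^2·(-1)^2 = +1.
v=31: a=31^1·(≡16), b=31^2·(≡18) mod 31; (16|31)=+1, (18|31)=+1; (−1)^{1·2·15}·(+1)^2·(+1)^1 = +1.
v=29: a=29^2·(≡12), b=29^3·(≡5) mod 29; (12|29)=-1, (5|29)=+1; (−1)^{2·3·14}·(-1)^3·(+1)^2 = -1.
v=∞: 130758 > 0 and -122322 < 0  ⇒  (a,b)_∞ = +1.
Ram(130758, -122322) = {3, 29}; no ℚ_3-point on the conic.

[3, 29]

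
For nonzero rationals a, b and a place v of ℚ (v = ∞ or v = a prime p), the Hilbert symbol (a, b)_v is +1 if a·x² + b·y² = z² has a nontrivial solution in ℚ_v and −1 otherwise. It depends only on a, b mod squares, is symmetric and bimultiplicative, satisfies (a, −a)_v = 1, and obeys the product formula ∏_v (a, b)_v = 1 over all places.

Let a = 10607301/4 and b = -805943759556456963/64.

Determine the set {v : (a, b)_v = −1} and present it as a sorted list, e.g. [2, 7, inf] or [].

[19, 31]

Mod squares: a ≡ 1178589, b ≡ -7163. Check v ∈ {∞, 2, 3, 13, 19, 23, 29, 31}.
v=23: a=23^1·(≡15), b=23^2·(≡1) mod 23; (15|23)=-1, (1|23)=+1; (−1)^{1·2·11}·(-1)^2·(+1)^1 = +1.
v=29: a=29^1·(≡27), b=29^3·(≡14) mod 29; (27|29)=-1, (14|29)=-1; (−1)^{1·3·14}·(-1)^3·(-1)^1 = +1.
v=19: a=19^1·(≡10), b=19^3·(≡18) mod 19; (10|19)=-1, (18|19)=-1; (−1)^{1·3·9}·(-1)^3·(-1)^1 = -1.
v=13: a=13^0·(≡4), b=13^1·(≡6) mod 13; (4|13)=+1, (6|13)=-1; (−1)^{0·1·6}·(+1)^1·(-1)^0 = +1.
v=31: a=31^1·(≡6), b=31^2·(≡13) mod 31; (6|31)=-1, (13|31)=-1; (−1)^{1·2·15}·(-1)^2·(-1)^1 = -1.
v=3: a=3^3·(≡1), b=3^6·(≡1) mod 3; (1|3)=+1, (1|3)=+1; (−1)^{3·6·1}·(+1)^6·(+1)^3 = +1.
v=∞: 1178589 > 0 and -7163 < 0  ⇒  (a,b)_∞ = +1.
v=2: v_2(a)=-2, v_2(b)=-6; units ≡ 5, 5 (mod 8); ε·ε+αω+βω = 0·0+-2·1+-6·1 ≡ 0  ⇒  (a,b)_2 = +1.
Ram(1178589, -7163) = {19, 31}; no ℚ_19-point on the conic.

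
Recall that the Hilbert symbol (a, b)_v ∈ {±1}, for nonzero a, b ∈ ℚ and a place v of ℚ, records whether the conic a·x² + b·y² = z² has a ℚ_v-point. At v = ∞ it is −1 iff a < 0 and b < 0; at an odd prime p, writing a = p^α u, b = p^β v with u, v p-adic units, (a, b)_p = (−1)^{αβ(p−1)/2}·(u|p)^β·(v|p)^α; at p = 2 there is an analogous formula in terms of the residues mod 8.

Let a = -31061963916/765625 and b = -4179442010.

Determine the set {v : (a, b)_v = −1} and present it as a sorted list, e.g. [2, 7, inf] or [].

[2, 17, 23, inf]

(a, b) ≡ (-36859, -4969610) mod (ℚ^×)²; places V = {2, 3, 5, 7, 17, 23, 29, 31, 41, ∞}.
(a,b)_∞: sgn(-36859)=−, sgn(-4969610)=−, so -1.
(a,b)_17: α=2, u≡11; β=1, v≡16 (mod 17); (11|17)=-1, (16|17)=+1; sign (−1)^0·-1^1·+1^2 = -1.
(a,b)_41: α=1, u≡24; β=1, v≡34 (mod 41); (24|41)=-1, (34|41)=-1; sign (−1)^0·-1^1·-1^1 = +1.
(a,b)_3: α=6, u≡2; β=0, v≡1 (mod 3); (2|3)=-1, (1|3)=+1; sign (−1)^0·-1^0·+1^6 = +1.
(a,b)_23: α=0, u≡17; β=1, v≡11 (mod 23); (17|23)=-1, (11|23)=-1; sign (−1)^0·-1^1·-1^0 = -1.
(a,b)_29: α=1, u≡20; β=2, v≡4 (mod 29); (20|29)=+1, (4|29)=+1; sign (−1)^0·+1^2·+1^1 = +1.
(a,b)_5: α=-6, u≡1; β=1, v≡3 (mod 5); (1|5)=+1, (3|5)=-1; sign (−1)^0·+1^1·-1^-6 = +1.
(a,b)_2: α=2, β=1; u≡5, v≡3 (mod 8); ε(u)ε(v)=0·1, αω(v)=2·1, βω(u)=1·1; sum ≡ 1  ⇒  -1.
(a,b)_31: α=1, u≡5; β=1, v≡26 (mod 31); (5|31)=+1, (26|31)=-1; sign (−1)^1·+1^1·-1^1 = +1.
(a,b)_7: α=-2, u≡3; β=0, v≡5 (mod 7); (3|7)=-1, (5|7)=-1; sign (−1)^0·-1^0·-1^-2 = +1.
|Ram(-36859, -4969610)| = 4, even; anisotropic at {2, 17, 23, ∞}.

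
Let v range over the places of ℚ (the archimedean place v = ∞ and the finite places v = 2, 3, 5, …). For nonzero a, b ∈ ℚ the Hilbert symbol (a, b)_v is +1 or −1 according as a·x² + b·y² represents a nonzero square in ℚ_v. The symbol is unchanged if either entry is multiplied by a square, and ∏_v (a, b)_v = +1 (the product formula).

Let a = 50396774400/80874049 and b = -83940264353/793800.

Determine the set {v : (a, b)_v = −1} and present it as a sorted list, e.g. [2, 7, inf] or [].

[2, 17]

(a, b) ≡ (31, -11466466) mod (ℚ^×)²; places V = {2, 3, 5, 7, 11, 17, 23, 31, 43, ∞}.
(a,b)_5: α=2, u≡4; β=-2, v≡1 (mod 5); (4|5)=+1, (1|5)=+1; sign (−1)^0·+1^-2·+1^2 = +1.
(a,b)_23: α=-4, u≡13; β=1, v≡16 (mod 23); (13|23)=+1, (16|23)=+1; sign (−1)^0·+1^1·+1^-4 = +1.
(a,b)_2: α=14, β=-3; u≡7, v≡7 (mod 8); ε(u)ε(v)=1·1, αω(v)=14·0, βω(u)=-3·0; sum ≡ 1  ⇒  -1.
(a,b)_31: α=1, u≡10; β=1, v≡13 (mod 31); (10|31)=+1, (13|31)=-1; sign (−1)^1·+1^1·-1^1 = +1.
(a,b)_11: α=0, u≡9; β=5, v≡3 (mod 11); (9|11)=+1, (3|11)=+1; sign (−1)^0·+1^5·+1^0 = +1.
(a,b)_17: α=-2, u≡5; β=1, v≡11 (mod 17); (5|17)=-1, (11|17)=-1; sign (−1)^0·-1^1·-1^-2 = -1.
(a,b)_∞: sgn(31)=+, sgn(-11466466)=−, so +1.
(a,b)_43: α=0, u≡35; β=1, v≡4 (mod 43); (35|43)=+1, (4|43)=+1; sign (−1)^0·+1^1·+1^0 = +1.
(a,b)_3: α=4, u≡1; β=-4, v≡2 (mod 3); (1|3)=+1, (2|3)=-1; sign (−1)^0·+1^-4·-1^4 = +1.
(a,b)_7: α=2, u≡6; β=-2, v≡3 (mod 7); (6|7)=-1, (3|7)=-1; sign (−1)^0·-1^-2·-1^2 = +1.
(31, -11466466 / ℚ) ramifies at {2, 17}: a division algebra.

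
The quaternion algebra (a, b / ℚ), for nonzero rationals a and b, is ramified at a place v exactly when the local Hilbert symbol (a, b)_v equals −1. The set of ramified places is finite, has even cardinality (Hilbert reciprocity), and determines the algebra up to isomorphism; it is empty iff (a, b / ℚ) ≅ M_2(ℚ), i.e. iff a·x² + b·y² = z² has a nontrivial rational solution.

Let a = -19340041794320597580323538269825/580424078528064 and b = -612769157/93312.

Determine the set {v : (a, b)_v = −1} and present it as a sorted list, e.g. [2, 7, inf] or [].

Mod squares: a ≡ -12685673, b ≡ -154. Check v ∈ {∞, 2, 3, 5, 7, 11, 13, 17, 19, 23, 29, 31}.
v=17: a=17^-2·(≡15), b=17^0·(≡9) mod 17; (15|17)=+1, (9|17)=+1; (−1)^{-2·0·8}·(+1)^0·(+1)^-2 = +1.
v=5: a=5^2·(≡3), b=5^0·(≡4) mod 5; (3|5)=-1, (4|5)=+1; (−1)^{2·0·2}·(-1)^0·(+1)^2 = +1.
v=29: a=29^1·(≡20), b=29^0·(≡23) mod 29; (20|29)=+1, (23|29)=+1; (−1)^{1·0·14}·(+1)^0·(+1)^1 = +1.
v=23: a=23^1·(≡8), b=23^0·(≡17) mod 23; (8|23)=+1, (17|23)=-1; (−1)^{1·0·11}·(+1)^0·(-1)^1 = -1.
v=3: a=3^-22·(≡1), b=3^-6·(≡2) mod 3; (1|3)=+1, (2|3)=-1; (−1)^{-22·-6·1}·(+1)^-6·(-1)^-22 = +1.
v=13: a=13^7·(≡2), b=13^2·(≡5) mod 13; (2|13)=-1, (5|13)=-1; (−1)^{7·2·6}·(-1)^2·(-1)^7 = -1.
v=19: a=19^1·(≡13), b=19^0·(≡11) mod 19; (13|19)=-1, (11|19)=+1; (−1)^{1·0·9}·(-1)^0·(+1)^1 = +1.
v=2: v_2(a)=-6, v_2(b)=-7; units ≡ 7, 3 (mod 8); ε·ε+αω+βω = 1·1+-6·1+-7·0 ≡ 1  ⇒  (a,b)_2 = -1.
v=31: a=31^6·(≡22), b=31^2·(≡1) mod 31; (22|31)=-1, (1|31)=+1; (−1)^{6·2·15}·(-1)^2·(+1)^6 = +1.
v=∞: -12685673 < 0 and -154 < 0  ⇒  (a,b)_∞ = -1.
v=7: a=7^7·(≡5), b=7^3·(≡3) mod 7; (5|7)=-1, (3|7)=-1; (−1)^{7·3·3}·(-1)^3·(-1)^7 = -1.
v=11: a=11^3·(≡10), b=11^1·(≡10) mod 11; (10|11)=-1, (10|11)=-1; (−1)^{3·1·5}·(-1)^1·(-1)^3 = -1.
|Ram(-12685673, -154)| = 6, even; anisotropic at {2, 7, 11, 13, 23, ∞}.

[2, 7, 11, 13, 23, inf]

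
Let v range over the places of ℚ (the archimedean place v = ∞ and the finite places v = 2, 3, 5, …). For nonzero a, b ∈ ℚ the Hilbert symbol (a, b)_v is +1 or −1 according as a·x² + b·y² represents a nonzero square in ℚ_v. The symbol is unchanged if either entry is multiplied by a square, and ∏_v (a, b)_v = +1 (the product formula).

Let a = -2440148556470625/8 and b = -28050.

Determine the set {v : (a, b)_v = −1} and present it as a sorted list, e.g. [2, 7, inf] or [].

Mod squares: a ≡ -34034, b ≡ -1122. Check v ∈ {∞, 2, 3, 5, 7, 11, 13, 17}.
v=2: v_2(a)=-3, v_2(b)=1; units ≡ 7, 7 (mod 8); ε·ε+αω+βω = 1·1+-3·0+1·0 ≡ 1  ⇒  (a,b)_2 = -1.
v=3: a=3^8·(≡1), b=3^1·(≡1) mod 3; (1|3)=+1, (1|3)=+1; (−1)^{8·1·1}·(+1)^1·(+1)^8 = +1.
v=5: a=5^4·(≡4), b=5^2·(≡3) mod 5; (4|5)=+1, (3|5)=-1; (−1)^{4·2·2}·(+1)^2·(-1)^4 = +1.
v=13: a=13^1·(≡2), b=13^0·(≡4) mod 13; (2|13)=-1, (4|13)=+1; (−1)^{1·0·6}·(-1)^0·(+1)^1 = +1.
v=11: a=11^3·(≡7), b=11^1·(≡2) mod 11; (7|11)=-1, (2|11)=-1; (−1)^{3·1·5}·(-1)^1·(-1)^3 = -1.
v=7: a=7^1·(≡3), b=7^0·(≡6) mod 7; (3|7)=-1, (6|7)=-1; (−1)^{1·0·3}·(-1)^0·(-1)^1 = -1.
v=17: a=17^3·(≡2), b=17^1·(≡16) mod 17; (2|17)=+1, (16|17)=+1; (−1)^{3·1·8}·(+1)^1·(+1)^3 = +1.
v=∞: -34034 < 0 and -1122 < 0  ⇒  (a,b)_∞ = -1.
|Ram(-34034, -1122)| = 4, even; anisotropic at {2, 7, 11, ∞}.

[2, 7, 11, inf]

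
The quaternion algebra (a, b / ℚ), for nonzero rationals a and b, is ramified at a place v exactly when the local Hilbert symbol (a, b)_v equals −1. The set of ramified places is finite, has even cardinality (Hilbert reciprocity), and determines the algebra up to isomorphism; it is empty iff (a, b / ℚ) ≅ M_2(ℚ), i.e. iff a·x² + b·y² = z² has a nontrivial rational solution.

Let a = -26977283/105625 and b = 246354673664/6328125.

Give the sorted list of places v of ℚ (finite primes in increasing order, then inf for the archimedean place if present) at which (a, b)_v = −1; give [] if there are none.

[2, 5, 11, 19]

(a, b) ≡ (-323, 35530) mod (ℚ^×)²; places V = {2, 3, 5, 11, 13, 17, 19, 23, ∞}.
(a,b)_5: α=-4, u≡3; β=-7, v≡4 (mod 5); (3|5)=-1, (4|5)=+1; sign (−1)^0·-1^-7·+1^-4 = -1.
(a,b)_3: α=0, u≡1; β=-4, v≡1 (mod 3); (1|3)=+1, (1|3)=+1; sign (−1)^0·+1^-4·+1^0 = +1.
(a,b)_23: α=0, u≡17; β=2, v≡3 (mod 23); (17|23)=-1, (3|23)=+1; sign (−1)^0·-1^2·+1^0 = +1.
(a,b)_13: α=-2, u≡5; β=0, v≡9 (mod 13); (5|13)=-1, (9|13)=+1; sign (−1)^0·-1^0·+1^-2 = +1.
(a,b)_2: α=0, β=17; u≡5, v≡5 (mod 8); ε(u)ε(v)=0·0, αω(v)=0·1, βω(u)=17·1; sum ≡ 1  ⇒  -1.
(a,b)_19: α=1, u≡8; β=1, v≡13 (mod 19); (8|19)=-1, (13|19)=-1; sign (−1)^1·-1^1·-1^1 = -1.
(a,b)_∞: sgn(-323)=−, sgn(35530)=+, so +1.
(a,b)_17: α=5, u≡8; β=1, v≡8 (mod 17); (8|17)=+1, (8|17)=+1; sign (−1)^0·+1^1·+1^5 = +1.
(a,b)_11: α=0, u≡10; β=1, v≡6 (mod 11); (10|11)=-1, (6|11)=-1; sign (−1)^0·-1^1·-1^0 = -1.
|Ram(-323, 35530)| = 4, even; anisotropic at {2, 5, 11, 19}.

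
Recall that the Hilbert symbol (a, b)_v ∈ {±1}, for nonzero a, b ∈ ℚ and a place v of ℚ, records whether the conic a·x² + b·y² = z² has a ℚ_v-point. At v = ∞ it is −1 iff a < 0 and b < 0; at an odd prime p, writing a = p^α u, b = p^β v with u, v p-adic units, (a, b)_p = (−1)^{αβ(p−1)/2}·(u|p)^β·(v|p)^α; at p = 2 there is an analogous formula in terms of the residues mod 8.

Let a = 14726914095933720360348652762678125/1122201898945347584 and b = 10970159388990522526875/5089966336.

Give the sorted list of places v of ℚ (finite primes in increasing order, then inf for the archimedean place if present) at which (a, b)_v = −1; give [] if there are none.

Mod squares: a ≡ 2210, b ≡ 3. Check v ∈ {∞, 2, 3, 5, 7, 13, 17, 37, 53}.
v=13: a=13^-5·(≡10), b=13^-2·(≡1) mod 13; (10|13)=+1, (1|13)=+1; (−1)^{-5·-2·6}·(+1)^-2·(+1)^-5 = +1.
v=5: a=5^5·(≡3), b=5^4·(≡3) mod 5; (3|5)=-1, (3|5)=-1; (−1)^{5·4·2}·(-1)^4·(-1)^5 = -1.
v=17: a=17^3·(≡10), b=17^2·(≡14) mod 17; (10|17)=-1, (14|17)=-1; (−1)^{3·2·8}·(-1)^2·(-1)^3 = -1.
v=3: a=3^2·(≡2), b=3^1·(≡1) mod 3; (2|3)=-1, (1|3)=+1; (−1)^{2·1·1}·(-1)^1·(+1)^2 = -1.
v=2: v_2(a)=-19, v_2(b)=-8; units ≡ 1, 3 (mod 8); ε·ε+αω+βω = 0·1+-19·1+-8·0 ≡ 1  ⇒  (a,b)_2 = -1.
v=∞: 2210 > 0 and 3 > 0  ⇒  (a,b)_∞ = +1.
v=7: a=7^-8·(≡6), b=7^-6·(≡5) mod 7; (6|7)=-1, (5|7)=-1; (−1)^{-8·-6·3}·(-1)^-6·(-1)^-8 = +1.
v=53: a=53^6·(≡36), b=53^4·(≡32) mod 53; (36|53)=+1, (32|53)=-1; (−1)^{6·4·26}·(+1)^4·(-1)^6 = +1.
v=37: a=37^10·(≡3), b=37^6·(≡28) mod 37; (3|37)=+1, (28|37)=+1; (−1)^{10·6·18}·(+1)^6·(+1)^10 = +1.
(2210, 3 / ℚ) ramifies at {2, 3, 5, 17}: a division algebra.

[2, 3, 5, 17]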